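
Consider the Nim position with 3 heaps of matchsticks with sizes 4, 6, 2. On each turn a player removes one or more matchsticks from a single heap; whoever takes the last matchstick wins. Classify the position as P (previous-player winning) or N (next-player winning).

P-position

In binary:
  100  (4)
  110  (6)
  010  (2)
  ---
  000  (0)
The nim-sum is 0, so this is a P-position: the player to move is in a losing position under optimal play.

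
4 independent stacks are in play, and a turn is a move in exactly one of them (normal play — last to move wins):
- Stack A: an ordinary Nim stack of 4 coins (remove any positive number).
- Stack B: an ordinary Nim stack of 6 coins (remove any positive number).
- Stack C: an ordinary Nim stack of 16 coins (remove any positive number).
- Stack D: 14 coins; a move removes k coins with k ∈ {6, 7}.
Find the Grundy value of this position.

18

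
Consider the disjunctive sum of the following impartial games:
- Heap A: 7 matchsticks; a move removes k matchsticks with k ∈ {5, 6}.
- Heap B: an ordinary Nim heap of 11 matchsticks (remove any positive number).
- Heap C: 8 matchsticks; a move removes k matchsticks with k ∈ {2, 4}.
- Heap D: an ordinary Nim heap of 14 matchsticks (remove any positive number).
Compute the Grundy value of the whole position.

5

For heap A, compute g(0), g(1), … with moves {5, 6}:
k:     0  1  2  3  4  5  6  7
g(k):  0  0  0  0  0  1  1  1
So g(7) = 1.
Heap B is a plain Nim heap of size 11, so its Grundy value is 11.
Grundy values for heap C (subtraction set {2, 4}):
g(0) = mex{} = 0
g(1) = mex{} = 0
g(2) = mex{0} = 1
g(3) = mex{0} = 1
g(4) = mex{0,1} = 2
g(5) = mex{0,1} = 2
g(6) = mex{1,2} = 0
g(7) = mex{1,2} = 0
g(8) = mex{0,2} = 1
So g(8) = 1.
Heap D is a plain Nim heap of size 14, so its Grundy value is 14.
The value of a disjunctive sum is the nim-sum of the parts.
Combined value = 1 XOR 11 XOR 1 XOR 14 = 5.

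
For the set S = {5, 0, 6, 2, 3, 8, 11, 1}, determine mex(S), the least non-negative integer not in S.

4

The values 0, 1, 2, 3 are all present; 4 is the first non-negative integer missing from the set.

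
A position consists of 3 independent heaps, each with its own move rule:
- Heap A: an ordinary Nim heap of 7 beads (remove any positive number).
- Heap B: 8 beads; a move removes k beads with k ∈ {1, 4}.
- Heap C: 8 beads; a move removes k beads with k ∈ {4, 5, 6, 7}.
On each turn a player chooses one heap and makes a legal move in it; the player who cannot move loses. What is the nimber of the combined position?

4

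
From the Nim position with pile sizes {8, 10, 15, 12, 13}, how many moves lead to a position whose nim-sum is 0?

5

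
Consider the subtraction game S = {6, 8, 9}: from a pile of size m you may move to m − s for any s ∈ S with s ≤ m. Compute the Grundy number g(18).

0

Build the Grundy sequence with g(k) = mex{g(k−s) : s ∈ {6, 8, 9}, s ≤ k}:
k:     0  1  2  3  4  5  6  7  8  9 10 11 12 13 14 15 16 17 18
g(k):  0  0  0  0  0  0  1  1  1  1  1  1  2  2  2  0  0  0  0
So g(18) = 0.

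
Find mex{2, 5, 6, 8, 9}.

0 is not in the set, so the mex is 0.

0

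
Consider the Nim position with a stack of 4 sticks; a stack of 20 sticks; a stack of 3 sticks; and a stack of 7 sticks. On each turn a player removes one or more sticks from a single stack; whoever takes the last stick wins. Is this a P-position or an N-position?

N-position

Nim-sum: 4 ⊕ 20 ⊕ 3 ⊕ 7 = 20.
The nim-sum is 20 ≠ 0, so this is an N-position: the player to move can win.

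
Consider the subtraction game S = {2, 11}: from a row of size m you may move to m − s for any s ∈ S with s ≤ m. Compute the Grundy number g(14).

0

Grundy values for subtraction set {2, 11}:
g(0) = mex{} = 0
g(1) = mex{} = 0
g(2) = mex{0} = 1
g(3) = mex{0} = 1
g(4) = mex{1} = 0
g(5) = mex{1} = 0
g(6) = mex{0} = 1
g(7) = mex{0} = 1
g(8) = mex{1} = 0
g(9) = mex{1} = 0
g(10) = mex{0} = 1
g(11) = mex{0} = 1
g(12) = mex{0,1} = 2
g(13) = mex{1} = 0
g(14) = mex{1,2} = 0
So g(14) = 0.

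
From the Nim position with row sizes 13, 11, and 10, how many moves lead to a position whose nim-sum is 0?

Compute the nim-sum pairwise:
13 ⊕ 11 = 6
6 ⊕ 10 = 12
The overall nim-sum is X = 12. A row of size p has a winning move iff p XOR X < p (reduce it to p XOR X).
  13: 13 XOR 12 = 1 < 13 — winning move (to 1).
  11: 11 XOR 12 = 7 < 11 — winning move (to 7).
  10: 10 XOR 12 = 6 < 10 — winning move (to 6).
That gives 3 winning moves.

3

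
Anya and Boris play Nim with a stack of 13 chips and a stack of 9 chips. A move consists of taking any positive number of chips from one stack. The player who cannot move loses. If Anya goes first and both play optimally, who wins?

Compute the nim-sum pairwise:
13 XOR 9 = 4
The nim-sum is 4 ≠ 0, so this is an N-position: the player to move can win; Anya has a winning move.

Anya wins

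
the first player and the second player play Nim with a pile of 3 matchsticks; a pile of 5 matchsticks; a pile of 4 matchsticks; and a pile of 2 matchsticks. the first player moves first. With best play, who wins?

Nim-sum: 3 ⊕ 5 ⊕ 4 ⊕ 2 = 0.
The nim-sum is 0, so this is a P-position: the player to move is in a losing position under optimal play; the first player is about to move from it and so loses — the second player wins.

the second player wins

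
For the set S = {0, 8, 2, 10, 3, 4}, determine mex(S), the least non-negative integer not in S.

0 is in the set but 1 is not, so the mex is 1.

1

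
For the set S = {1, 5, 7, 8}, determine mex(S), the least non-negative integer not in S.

0 is not in the set, so the mex is 0.

0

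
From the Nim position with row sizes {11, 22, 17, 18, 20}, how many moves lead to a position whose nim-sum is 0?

Compute the nim-sum pairwise:
11 ⊕ 22 = 29
29 ⊕ 17 = 12
12 ⊕ 18 = 30
30 ⊕ 20 = 10
The overall nim-sum is X = 10. A row of size p has a winning move iff p XOR X < p (reduce it to p XOR X).
  11: 11 XOR 10 = 1 < 11 — winning move (to 1).
  22: 22 XOR 10 = 28 ≥ 22 — no move.
  17: 17 XOR 10 = 27 ≥ 17 — no move.
  18: 18 XOR 10 = 24 ≥ 18 — no move.
  20: 20 XOR 10 = 30 ≥ 20 — no move.
That gives 1 winning move.

1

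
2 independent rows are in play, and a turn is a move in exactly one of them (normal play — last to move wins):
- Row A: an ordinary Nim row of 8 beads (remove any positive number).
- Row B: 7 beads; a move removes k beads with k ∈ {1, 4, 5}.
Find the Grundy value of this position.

11

Row A is a plain Nim row of size 8, so its Grundy value is 8.
Grundy values for row B (subtraction set {1, 4, 5}):
k:     0  1  2  3  4  5  6  7
g(k):  0  1  0  1  2  3  2  3
So g(7) = 3.
By the Sprague-Grundy theorem, the Grundy value of a sum of independent games is the XOR of the component values.
Combined value = 8 XOR 3 = 11.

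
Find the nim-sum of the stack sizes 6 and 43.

In binary:
  000110  (6)
  101011  (43)
  ------
  101101  (45)

45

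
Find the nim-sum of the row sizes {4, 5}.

1

In binary:
  100  (4)
  101  (5)
  ---
  001  (1)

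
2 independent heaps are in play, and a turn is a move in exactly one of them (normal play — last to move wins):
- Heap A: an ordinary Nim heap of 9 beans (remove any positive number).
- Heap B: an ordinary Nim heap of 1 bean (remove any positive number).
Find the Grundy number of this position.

8

Heap A is a plain Nim heap of size 9, so its Grundy value is 9.
Heap B is a plain Nim heap of size 1, so its Grundy value is 1.
By the Sprague-Grundy theorem, the Grundy value of a sum of independent games is the XOR of the component values.
Combined value = 9 XOR 1 = 8.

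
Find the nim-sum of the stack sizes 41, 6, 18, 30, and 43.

8

Write each in binary and XOR column by column:
  101001  (41)
  000110  (6)
  010010  (18)
  011110  (30)
  101011  (43)
  ------
  001000  (8)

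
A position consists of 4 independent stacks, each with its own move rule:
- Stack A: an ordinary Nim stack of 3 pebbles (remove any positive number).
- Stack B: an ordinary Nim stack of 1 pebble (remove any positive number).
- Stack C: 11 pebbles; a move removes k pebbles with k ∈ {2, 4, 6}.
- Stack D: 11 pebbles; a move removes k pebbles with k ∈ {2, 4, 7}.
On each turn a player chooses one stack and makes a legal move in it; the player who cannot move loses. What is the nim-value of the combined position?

2

Stack A is a plain Nim stack of size 3, so its Grundy value is 3.
Stack B is a plain Nim stack of size 1, so its Grundy value is 1.
For stack C, compute g(0), g(1), … with moves {2, 4, 6}:
g(0) = mex{} = 0
g(1) = mex{} = 0
g(2) = mex{0} = 1
g(3) = mex{0} = 1
g(4) = mex{0,1} = 2
g(5) = mex{0,1} = 2
g(6) = mex{0,1,2} = 3
g(7) = mex{0,1,2} = 3
g(8) = mex{1,2,3} = 0
g(9) = mex{1,2,3} = 0
g(10) = mex{0,2,3} = 1
g(11) = mex{0,2,3} = 1
So g(11) = 1.
For stack D, compute g(0), g(1), … with moves {2, 4, 7}:
g(0) = mex{} = 0
g(1) = mex{} = 0
g(2) = mex{0} = 1
g(3) = mex{0} = 1
g(4) = mex{0,1} = 2
g(5) = mex{0,1} = 2
g(6) = mex{1,2} = 0
g(7) = mex{0,1,2} = 3
g(8) = mex{0,2} = 1
g(9) = mex{1,2,3} = 0
g(10) = mex{0,1} = 2
g(11) = mex{0,2,3} = 1
So g(11) = 1.
The value of a disjunctive sum is the nim-sum of the parts.
Combined value = 3 ⊕ 1 ⊕ 1 ⊕ 1 = 2.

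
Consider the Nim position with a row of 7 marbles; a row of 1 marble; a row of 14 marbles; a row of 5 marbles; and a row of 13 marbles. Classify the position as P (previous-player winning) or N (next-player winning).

Write each in binary and XOR column by column:
  0111  (7)
  0001  (1)
  1110  (14)
  0101  (5)
  1101  (13)
  ----
  0000  (0)
The nim-sum is 0, so this is a P-position: the player to move is in a losing position under optimal play.

P-position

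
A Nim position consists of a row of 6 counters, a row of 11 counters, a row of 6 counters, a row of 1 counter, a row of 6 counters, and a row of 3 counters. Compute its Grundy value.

15

Compute the nim-sum pairwise:
6 ⊕ 11 = 13
13 ⊕ 6 = 11
11 ⊕ 1 = 10
10 ⊕ 6 = 12
12 ⊕ 3 = 15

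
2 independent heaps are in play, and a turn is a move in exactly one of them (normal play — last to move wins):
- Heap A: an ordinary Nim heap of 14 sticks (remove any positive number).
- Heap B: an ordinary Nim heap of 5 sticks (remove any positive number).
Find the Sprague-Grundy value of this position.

Heap A is a plain Nim heap of size 14, so its Grundy value is 14.
Heap B is a plain Nim heap of size 5, so its Grundy value is 5.
The value of a disjunctive sum is the nim-sum of the parts.
Combined value = 14 ⊕ 5 = 11.

11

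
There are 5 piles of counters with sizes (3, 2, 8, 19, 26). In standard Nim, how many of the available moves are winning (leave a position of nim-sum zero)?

0

Compute the nim-sum pairwise:
3 ^ 2 = 1
1 ^ 8 = 9
9 ^ 19 = 26
26 ^ 26 = 0
The nim-sum is already 0, so every move leaves a nonzero nim-sum — there are no winning moves.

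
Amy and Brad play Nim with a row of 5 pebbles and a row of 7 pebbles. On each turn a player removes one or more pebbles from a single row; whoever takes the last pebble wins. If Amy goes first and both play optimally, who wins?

Nim-sum: 5 ^ 7 = 2.
The nim-sum is 2 ≠ 0, so this is an N-position: the player to move can win; Amy has a winning move.

Amy wins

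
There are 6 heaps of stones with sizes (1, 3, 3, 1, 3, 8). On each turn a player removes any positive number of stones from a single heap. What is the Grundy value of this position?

Bitwise XOR of the heap sizes:
  0001  (1)
  0011  (3)
  0011  (3)
  0001  (1)
  0011  (3)
  1000  (8)
  ----
  1011  (11)

11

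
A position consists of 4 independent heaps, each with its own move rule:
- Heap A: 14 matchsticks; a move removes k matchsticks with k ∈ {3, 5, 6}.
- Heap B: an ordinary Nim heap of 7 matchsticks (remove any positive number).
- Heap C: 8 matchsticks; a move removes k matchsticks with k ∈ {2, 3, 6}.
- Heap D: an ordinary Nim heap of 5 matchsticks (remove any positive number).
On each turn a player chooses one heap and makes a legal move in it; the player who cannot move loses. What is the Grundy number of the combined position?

1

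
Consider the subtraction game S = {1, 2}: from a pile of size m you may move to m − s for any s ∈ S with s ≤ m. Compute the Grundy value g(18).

0

Build the Grundy sequence with g(k) = mex{g(k−s) : s ∈ {1, 2}, s ≤ k}:
k:     0  1  2  3  4  5  6  7  8  9 10 11 12 13 14 15 16 17 18
g(k):  0  1  2  0  1  2  0  1  2  0  1  2  0  1  2  0  1  2  0
So g(18) = 0.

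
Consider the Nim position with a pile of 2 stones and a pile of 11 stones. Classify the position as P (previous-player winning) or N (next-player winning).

Compute the nim-sum pairwise:
2 ^ 11 = 9
The nim-sum is 9 ≠ 0, so this is an N-position: the player to move can win.

N-position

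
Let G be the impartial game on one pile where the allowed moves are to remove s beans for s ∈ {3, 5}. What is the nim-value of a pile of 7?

Grundy values for subtraction set {3, 5}:
k:     0  1  2  3  4  5  6  7
g(k):  0  0  0  1  1  1  2  2
So g(7) = 2.

2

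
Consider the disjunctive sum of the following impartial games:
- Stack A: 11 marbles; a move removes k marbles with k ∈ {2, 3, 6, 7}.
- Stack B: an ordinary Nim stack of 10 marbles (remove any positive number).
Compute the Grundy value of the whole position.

Grundy values for stack A (subtraction set {2, 3, 6, 7}):
g(0) = mex{} = 0
g(1) = mex{} = 0
g(2) = mex{0} = 1
g(3) = mex{0} = 1
g(4) = mex{0,1} = 2
g(5) = mex{1} = 0
g(6) = mex{0,1,2} = 3
g(7) = mex{0,2} = 1
g(8) = mex{0,1,3} = 2
g(9) = mex{1,3} = 0
g(10) = mex{1,2} = 0
g(11) = mex{0,2} = 1
So g(11) = 1.
Stack B is a plain Nim stack of size 10, so its Grundy value is 10.
The value of a disjunctive sum is the nim-sum of the parts.
Combined value = 1 ⊕ 10 = 11.

11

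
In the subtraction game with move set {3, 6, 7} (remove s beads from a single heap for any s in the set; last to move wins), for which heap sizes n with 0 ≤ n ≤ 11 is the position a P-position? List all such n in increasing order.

Build the Grundy sequence with g(k) = mex{g(k−s) : s ∈ {3, 6, 7}, s ≤ k}:
k:     0  1  2  3  4  5  6  7  8  9 10 11
g(k):  0  0  0  1  1  1  2  2  2  3  0  0
The P-positions (g = 0) in 0..11 are 0, 1, 2, 10, 11.

0, 1, 2, 10, 11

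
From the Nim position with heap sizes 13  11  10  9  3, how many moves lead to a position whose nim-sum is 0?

Nim-sum: 13 ⊕ 11 ⊕ 10 ⊕ 9 ⊕ 3 = 6.
The overall nim-sum is X = 6. A heap of size p has a winning move iff p XOR X < p (reduce it to p XOR X).
  13: 13 XOR 6 = 11 < 13 — winning move (to 11).
  11: 11 XOR 6 = 13 ≥ 11 — no move.
  10: 10 XOR 6 = 12 ≥ 10 — no move.
  9: 9 XOR 6 = 15 ≥ 9 — no move.
  3: 3 XOR 6 = 5 ≥ 3 — no move.
That gives 1 winning move.

1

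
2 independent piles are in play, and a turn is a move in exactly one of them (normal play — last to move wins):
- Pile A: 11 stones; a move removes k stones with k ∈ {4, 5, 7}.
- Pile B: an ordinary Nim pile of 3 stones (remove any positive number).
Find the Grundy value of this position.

For pile A, compute g(0), g(1), … with moves {4, 5, 7}:
g(0) = mex{} = 0
g(1) = mex{} = 0
g(2) = mex{} = 0
g(3) = mex{} = 0
g(4) = mex{0} = 1
g(5) = mex{0} = 1
g(6) = mex{0} = 1
g(7) = mex{0} = 1
g(8) = mex{0,1} = 2
g(9) = mex{0,1} = 2
g(10) = mex{0,1} = 2
g(11) = mex{1} = 0
So g(11) = 0.
Pile B is a plain Nim pile of size 3, so its Grundy value is 3.
The value of a disjunctive sum is the nim-sum of the parts.
Combined value = 0 XOR 3 = 3.

3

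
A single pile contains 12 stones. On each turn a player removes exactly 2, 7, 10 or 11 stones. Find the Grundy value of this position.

2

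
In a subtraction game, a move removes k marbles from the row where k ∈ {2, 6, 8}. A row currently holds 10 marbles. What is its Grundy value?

Grundy values for subtraction set {2, 6, 8}:
g(0) = mex{} = 0
g(1) = mex{} = 0
g(2) = mex{0} = 1
g(3) = mex{0} = 1
g(4) = mex{1} = 0
g(5) = mex{1} = 0
g(6) = mex{0} = 1
g(7) = mex{0} = 1
g(8) = mex{0,1} = 2
g(9) = mex{0,1} = 2
g(10) = mex{0,1,2} = 3
So g(10) = 3.

3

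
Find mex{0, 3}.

0 is in the set but 1 is not, so the mex is 1.

1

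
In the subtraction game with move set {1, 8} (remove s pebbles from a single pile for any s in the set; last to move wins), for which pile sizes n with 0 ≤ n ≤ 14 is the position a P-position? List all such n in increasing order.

0, 2, 4, 6, 9, 11, 13

Build the Grundy sequence with g(k) = mex{g(k−s) : s ∈ {1, 8}, s ≤ k}:
k:     0  1  2  3  4  5  6  7  8  9 10 11 12 13 14
g(k):  0  1  0  1  0  1  0  1  2  0  1  0  1  0  1
The P-positions (g = 0) in 0..14 are 0, 2, 4, 6, 9, 11, 13.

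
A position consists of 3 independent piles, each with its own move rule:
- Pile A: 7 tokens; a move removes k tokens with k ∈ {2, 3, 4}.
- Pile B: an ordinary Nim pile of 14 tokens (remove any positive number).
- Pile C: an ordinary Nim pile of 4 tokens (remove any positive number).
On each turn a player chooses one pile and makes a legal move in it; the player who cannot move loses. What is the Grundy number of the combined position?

10

Build the Grundy sequence for pile A with g(k) = mex{g(k−s) : s ∈ {2, 3, 4}, s ≤ k}:
k:     0  1  2  3  4  5  6  7
g(k):  0  0  1  1  2  2  0  0
So g(7) = 0.
Pile B is a plain Nim pile of size 14, so its Grundy value is 14.
Pile C is a plain Nim pile of size 4, so its Grundy value is 4.
By the Sprague-Grundy theorem, the Grundy value of a sum of independent games is the XOR of the component values.
Combined value = 0 XOR 14 XOR 4 = 10.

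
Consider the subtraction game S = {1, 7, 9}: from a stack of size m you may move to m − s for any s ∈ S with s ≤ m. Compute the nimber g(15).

1

Compute g(0), g(1), … for moves {1, 7, 9}:
k:     0  1  2  3  4  5  6  7  8  9 10 11 12 13 14 15
g(k):  0  1  0  1  0  1  0  1  0  1  0  1  0  1  0  1
So g(15) = 1.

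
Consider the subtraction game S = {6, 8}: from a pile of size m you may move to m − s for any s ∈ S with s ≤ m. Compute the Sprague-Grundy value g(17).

0

Grundy values for subtraction set {6, 8}:
k:     0  1  2  3  4  5  6  7  8  9 10 11 12 13 14 15 16 17
g(k):  0  0  0  0  0  0  1  1  1  1  1  1  2  2  0  0  0  0
So g(17) = 0.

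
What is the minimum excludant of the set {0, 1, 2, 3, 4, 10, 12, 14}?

5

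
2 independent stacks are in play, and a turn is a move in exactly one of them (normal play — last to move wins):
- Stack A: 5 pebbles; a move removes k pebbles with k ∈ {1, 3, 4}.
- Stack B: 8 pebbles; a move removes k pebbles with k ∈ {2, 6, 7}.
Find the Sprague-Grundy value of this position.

Build the Grundy sequence for stack A with g(k) = mex{g(k−s) : s ∈ {1, 3, 4}, s ≤ k}:
k:     0  1  2  3  4  5
g(k):  0  1  0  1  2  3
So g(5) = 3.
Grundy values for stack B (subtraction set {2, 6, 7}):
k:     0  1  2  3  4  5  6  7  8
g(k):  0  0  1  1  0  0  1  1  2
So g(8) = 2.
The value of a disjunctive sum is the nim-sum of the parts.
Combined value = 3 XOR 2 = 1.

1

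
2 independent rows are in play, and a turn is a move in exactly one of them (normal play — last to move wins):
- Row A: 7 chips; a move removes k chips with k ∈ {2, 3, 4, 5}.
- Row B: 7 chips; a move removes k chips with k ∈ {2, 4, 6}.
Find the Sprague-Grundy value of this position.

Build the Grundy sequence for row A with g(k) = mex{g(k−s) : s ∈ {2, 3, 4, 5}, s ≤ k}:
g(0) = mex{} = 0
g(1) = mex{} = 0
g(2) = mex{0} = 1
g(3) = mex{0} = 1
g(4) = mex{0,1} = 2
g(5) = mex{0,1} = 2
g(6) = mex{0,1,2} = 3
g(7) = mex{1,2} = 0
So g(7) = 0.
Build the Grundy sequence for row B with g(k) = mex{g(k−s) : s ∈ {2, 4, 6}, s ≤ k}:
g(0) = mex{} = 0
g(1) = mex{} = 0
g(2) = mex{0} = 1
g(3) = mex{0} = 1
g(4) = mex{0,1} = 2
g(5) = mex{0,1} = 2
g(6) = mex{0,1,2} = 3
g(7) = mex{0,1,2} = 3
So g(7) = 3.
By the Sprague-Grundy theorem, the Grundy value of a sum of independent games is the XOR of the component values.
Combined value = 0 ⊕ 3 = 3.

3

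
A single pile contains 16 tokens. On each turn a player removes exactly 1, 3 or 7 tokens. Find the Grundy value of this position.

0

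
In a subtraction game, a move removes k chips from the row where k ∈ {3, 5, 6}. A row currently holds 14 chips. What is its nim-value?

1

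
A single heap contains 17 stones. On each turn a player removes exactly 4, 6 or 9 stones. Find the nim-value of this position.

1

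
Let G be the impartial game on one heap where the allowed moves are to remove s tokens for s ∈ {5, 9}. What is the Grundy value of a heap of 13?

Compute g(0), g(1), … for moves {5, 9}:
k:     0  1  2  3  4  5  6  7  8  9 10 11 12 13
g(k):  0  0  0  0  0  1  1  1  1  1  2  2  2  2
So g(13) = 2.

2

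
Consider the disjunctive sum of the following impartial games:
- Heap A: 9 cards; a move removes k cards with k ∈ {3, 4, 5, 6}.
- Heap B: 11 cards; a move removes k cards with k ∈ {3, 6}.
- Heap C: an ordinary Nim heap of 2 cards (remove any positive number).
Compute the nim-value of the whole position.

Grundy values for heap A (subtraction set {3, 4, 5, 6}):
k:     0  1  2  3  4  5  6  7  8  9
g(k):  0  0  0  1  1  1  2  2  2  0
So g(9) = 0.
For heap B, compute g(0), g(1), … with moves {3, 6}:
g(0) = mex{} = 0
g(1) = mex{} = 0
g(2) = mex{} = 0
g(3) = mex{0} = 1
g(4) = mex{0} = 1
g(5) = mex{0} = 1
g(6) = mex{0,1} = 2
g(7) = mex{0,1} = 2
g(8) = mex{0,1} = 2
g(9) = mex{1,2} = 0
g(10) = mex{1,2} = 0
g(11) = mex{1,2} = 0
So g(11) = 0.
Heap C is a plain Nim heap of size 2, so its Grundy value is 2.
By the Sprague-Grundy theorem, the Grundy value of a sum of independent games is the XOR of the component values.
Combined value = 0 XOR 0 XOR 2 = 2.

2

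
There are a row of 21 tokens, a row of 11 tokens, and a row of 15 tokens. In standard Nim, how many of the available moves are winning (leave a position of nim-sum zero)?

1

Nim-sum: 21 ⊕ 11 ⊕ 15 = 17.
The overall nim-sum is X = 17. A row of size p has a winning move iff p XOR X < p (reduce it to p XOR X).
  21: 21 XOR 17 = 4 < 21 — winning move (to 4).
  11: 11 XOR 17 = 26 ≥ 11 — no move.
  15: 15 XOR 17 = 30 ≥ 15 — no move.
That gives 1 winning move.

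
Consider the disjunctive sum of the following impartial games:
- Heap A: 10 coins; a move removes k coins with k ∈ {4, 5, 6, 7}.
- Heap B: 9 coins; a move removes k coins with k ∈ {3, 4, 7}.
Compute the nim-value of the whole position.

1

Build the Grundy sequence for heap A with g(k) = mex{g(k−s) : s ∈ {4, 5, 6, 7}, s ≤ k}:
g(0) = mex{} = 0
g(1) = mex{} = 0
g(2) = mex{} = 0
g(3) = mex{} = 0
g(4) = mex{0} = 1
g(5) = mex{0} = 1
g(6) = mex{0} = 1
g(7) = mex{0} = 1
g(8) = mex{0,1} = 2
g(9) = mex{0,1} = 2
g(10) = mex{0,1} = 2
So g(10) = 2.
Build the Grundy sequence for heap B with g(k) = mex{g(k−s) : s ∈ {3, 4, 7}, s ≤ k}:
g(0) = mex{} = 0
g(1) = mex{} = 0
g(2) = mex{} = 0
g(3) = mex{0} = 1
g(4) = mex{0} = 1
g(5) = mex{0} = 1
g(6) = mex{0,1} = 2
g(7) = mex{0,1} = 2
g(8) = mex{0,1} = 2
g(9) = mex{0,1,2} = 3
So g(9) = 3.
The value of a disjunctive sum is the nim-sum of the parts.
Combined value = 2 ⊕ 3 = 1.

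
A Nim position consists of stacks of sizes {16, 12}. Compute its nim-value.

Nim-sum: 16 ⊕ 12 = 28.

28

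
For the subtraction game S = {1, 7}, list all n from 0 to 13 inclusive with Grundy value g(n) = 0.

0, 2, 4, 6, 8, 10, 12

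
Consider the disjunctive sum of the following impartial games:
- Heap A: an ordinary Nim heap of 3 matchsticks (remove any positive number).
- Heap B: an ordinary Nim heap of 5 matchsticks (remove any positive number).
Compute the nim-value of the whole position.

Heap A is a plain Nim heap of size 3, so its Grundy value is 3.
Heap B is a plain Nim heap of size 5, so its Grundy value is 5.
The value of a disjunctive sum is the nim-sum of the parts.
Combined value = 3 ⊕ 5 = 6.

6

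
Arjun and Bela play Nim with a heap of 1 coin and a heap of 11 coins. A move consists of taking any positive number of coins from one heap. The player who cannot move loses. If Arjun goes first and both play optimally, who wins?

Arjun wins

Compute the nim-sum pairwise:
1 ⊕ 11 = 10
The nim-sum is 10 ≠ 0, so this is an N-position: the player to move can win; Arjun has a winning move.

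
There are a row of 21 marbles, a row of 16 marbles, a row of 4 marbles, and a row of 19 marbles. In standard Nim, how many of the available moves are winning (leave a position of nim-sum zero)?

Bitwise XOR of the heap sizes:
  10101  (21)
  10000  (16)
  00100  (4)
  10011  (19)
  -----
  10010  (18)
The overall nim-sum is X = 18. A row of size p has a winning move iff p XOR X < p (reduce it to p XOR X).
  21: 21 XOR 18 = 7 < 21 — winning move (to 7).
  16: 16 XOR 18 = 2 < 16 — winning move (to 2).
  4: 4 XOR 18 = 22 ≥ 4 — no move.
  19: 19 XOR 18 = 1 < 19 — winning move (to 1).
That gives 3 winning moves.

3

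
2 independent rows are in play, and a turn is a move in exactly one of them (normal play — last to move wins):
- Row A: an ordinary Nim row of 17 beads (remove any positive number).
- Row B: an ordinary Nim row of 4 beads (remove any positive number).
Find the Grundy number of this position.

21

Row A is a plain Nim row of size 17, so its Grundy value is 17.
Row B is a plain Nim row of size 4, so its Grundy value is 4.
The value of a disjunctive sum is the nim-sum of the parts.
Combined value = 17 ⊕ 4 = 21.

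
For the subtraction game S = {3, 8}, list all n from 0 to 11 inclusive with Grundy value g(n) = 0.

0, 1, 2, 6, 7, 11

Grundy values for subtraction set {3, 8}:
k:     0  1  2  3  4  5  6  7  8  9 10 11
g(k):  0  0  0  1  1  1  0  0  2  1  1  0
The P-positions (g = 0) in 0..11 are 0, 1, 2, 6, 7, 11.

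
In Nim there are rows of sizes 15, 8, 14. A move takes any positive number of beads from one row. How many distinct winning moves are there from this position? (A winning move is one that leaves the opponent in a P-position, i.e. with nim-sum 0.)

3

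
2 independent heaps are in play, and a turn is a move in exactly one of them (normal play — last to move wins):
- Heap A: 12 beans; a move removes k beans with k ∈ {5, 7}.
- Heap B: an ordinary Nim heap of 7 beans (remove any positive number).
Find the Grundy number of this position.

Build the Grundy sequence for heap A with g(k) = mex{g(k−s) : s ∈ {5, 7}, s ≤ k}:
g(0) = mex{} = 0
g(1) = mex{} = 0
g(2) = mex{} = 0
g(3) = mex{} = 0
g(4) = mex{} = 0
g(5) = mex{0} = 1
g(6) = mex{0} = 1
g(7) = mex{0} = 1
g(8) = mex{0} = 1
g(9) = mex{0} = 1
g(10) = mex{0,1} = 2
g(11) = mex{0,1} = 2
g(12) = mex{1} = 0
So g(12) = 0.
Heap B is a plain Nim heap of size 7, so its Grundy value is 7.
The value of a disjunctive sum is the nim-sum of the parts.
Combined value = 0 XOR 7 = 7.

7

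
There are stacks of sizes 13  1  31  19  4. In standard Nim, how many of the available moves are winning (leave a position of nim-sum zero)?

In binary:
  01101  (13)
  00001  (1)
  11111  (31)
  10011  (19)
  00100  (4)
  -----
  00100  (4)
The overall nim-sum is X = 4. A stack of size p has a winning move iff p XOR X < p (reduce it to p XOR X).
  13: 13 XOR 4 = 9 < 13 — winning move (to 9).
  1: 1 XOR 4 = 5 ≥ 1 — no move.
  31: 31 XOR 4 = 27 < 31 — winning move (to 27).
  19: 19 XOR 4 = 23 ≥ 19 — no move.
  4: 4 XOR 4 = 0 < 4 — winning move (to 0).
That gives 3 winning moves.

3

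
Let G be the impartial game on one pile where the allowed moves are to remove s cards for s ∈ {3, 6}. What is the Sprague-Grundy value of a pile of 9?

0

Compute g(0), g(1), … for moves {3, 6}:
g(0) = mex{} = 0
g(1) = mex{} = 0
g(2) = mex{} = 0
g(3) = mex{0} = 1
g(4) = mex{0} = 1
g(5) = mex{0} = 1
g(6) = mex{0,1} = 2
g(7) = mex{0,1} = 2
g(8) = mex{0,1} = 2
g(9) = mex{1,2} = 0
So g(9) = 0.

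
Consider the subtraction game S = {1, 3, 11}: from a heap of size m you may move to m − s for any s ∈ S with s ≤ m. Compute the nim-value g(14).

0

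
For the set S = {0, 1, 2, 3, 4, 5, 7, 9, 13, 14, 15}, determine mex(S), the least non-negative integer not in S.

6

The values 0, 1, 2, 3, 4, 5 are all present; 6 is the first non-negative integer missing from the set.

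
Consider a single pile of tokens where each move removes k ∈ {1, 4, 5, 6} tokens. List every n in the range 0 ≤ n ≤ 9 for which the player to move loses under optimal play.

0, 2, 9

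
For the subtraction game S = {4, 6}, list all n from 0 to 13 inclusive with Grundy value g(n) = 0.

0, 1, 2, 3, 10, 11, 12, 13

Grundy values for subtraction set {4, 6}:
g(0) = mex{} = 0
g(1) = mex{} = 0
g(2) = mex{} = 0
g(3) = mex{} = 0
g(4) = mex{0} = 1
g(5) = mex{0} = 1
g(6) = mex{0} = 1
g(7) = mex{0} = 1
g(8) = mex{0,1} = 2
g(9) = mex{0,1} = 2
g(10) = mex{1} = 0
g(11) = mex{1} = 0
g(12) = mex{1,2} = 0
g(13) = mex{1,2} = 0
The P-positions (g = 0) in 0..13 are 0, 1, 2, 3, 10, 11, 12, 13.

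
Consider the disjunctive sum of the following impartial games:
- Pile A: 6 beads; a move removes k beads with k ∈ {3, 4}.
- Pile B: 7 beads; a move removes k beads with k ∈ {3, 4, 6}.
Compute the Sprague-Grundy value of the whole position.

0

Build the Grundy sequence for pile A with g(k) = mex{g(k−s) : s ∈ {3, 4}, s ≤ k}:
k:     0  1  2  3  4  5  6
g(k):  0  0  0  1  1  1  2
So g(6) = 2.
Grundy values for pile B (subtraction set {3, 4, 6}):
k:     0  1  2  3  4  5  6  7
g(k):  0  0  0  1  1  1  2  2
So g(7) = 2.
By the Sprague-Grundy theorem, the Grundy value of a sum of independent games is the XOR of the component values.
Combined value = 2 ⊕ 2 = 0.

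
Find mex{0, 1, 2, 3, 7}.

The values 0, 1, 2, 3 are all present; 4 is the first non-negative integer missing from the set.

4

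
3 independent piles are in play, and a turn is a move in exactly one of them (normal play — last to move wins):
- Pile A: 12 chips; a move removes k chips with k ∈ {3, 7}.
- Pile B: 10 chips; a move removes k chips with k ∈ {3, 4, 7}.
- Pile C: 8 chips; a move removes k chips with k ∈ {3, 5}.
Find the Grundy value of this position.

Grundy values for pile A (subtraction set {3, 7}):
g(0) = mex{} = 0
g(1) = mex{} = 0
g(2) = mex{} = 0
g(3) = mex{0} = 1
g(4) = mex{0} = 1
g(5) = mex{0} = 1
g(6) = mex{1} = 0
g(7) = mex{0,1} = 2
g(8) = mex{0,1} = 2
g(9) = mex{0} = 1
g(10) = mex{1,2} = 0
g(11) = mex{1,2} = 0
g(12) = mex{1} = 0
So g(12) = 0.
Build the Grundy sequence for pile B with g(k) = mex{g(k−s) : s ∈ {3, 4, 7}, s ≤ k}:
g(0) = mex{} = 0
g(1) = mex{} = 0
g(2) = mex{} = 0
g(3) = mex{0} = 1
g(4) = mex{0} = 1
g(5) = mex{0} = 1
g(6) = mex{0,1} = 2
g(7) = mex{0,1} = 2
g(8) = mex{0,1} = 2
g(9) = mex{0,1,2} = 3
g(10) = mex{1,2} = 0
So g(10) = 0.
For pile C, compute g(0), g(1), … with moves {3, 5}:
k:     0  1  2  3  4  5  6  7  8
g(k):  0  0  0  1  1  1  2  2  0
So g(8) = 0.
By the Sprague-Grundy theorem, the Grundy value of a sum of independent games is the XOR of the component values.
Combined value = 0 XOR 0 XOR 0 = 0.

0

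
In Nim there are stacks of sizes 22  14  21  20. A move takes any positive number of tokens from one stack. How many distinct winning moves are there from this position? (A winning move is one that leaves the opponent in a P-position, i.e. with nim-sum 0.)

3

Compute the nim-sum pairwise:
22 ⊕ 14 = 24
24 ⊕ 21 = 13
13 ⊕ 20 = 25
The overall nim-sum is X = 25. A stack of size p has a winning move iff p XOR X < p (reduce it to p XOR X).
  22: 22 XOR 25 = 15 < 22 — winning move (to 15).
  14: 14 XOR 25 = 23 ≥ 14 — no move.
  21: 21 XOR 25 = 12 < 21 — winning move (to 12).
  20: 20 XOR 25 = 13 < 20 — winning move (to 13).
That gives 3 winning moves.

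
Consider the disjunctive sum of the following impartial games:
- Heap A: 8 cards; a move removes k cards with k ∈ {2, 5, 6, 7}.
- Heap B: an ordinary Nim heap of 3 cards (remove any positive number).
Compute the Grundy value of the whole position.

1

Build the Grundy sequence for heap A with g(k) = mex{g(k−s) : s ∈ {2, 5, 6, 7}, s ≤ k}:
k:     0  1  2  3  4  5  6  7  8
g(k):  0  0  1  1  0  2  1  3  2
So g(8) = 2.
Heap B is a plain Nim heap of size 3, so its Grundy value is 3.
The value of a disjunctive sum is the nim-sum of the parts.
Combined value = 2 ⊕ 3 = 1.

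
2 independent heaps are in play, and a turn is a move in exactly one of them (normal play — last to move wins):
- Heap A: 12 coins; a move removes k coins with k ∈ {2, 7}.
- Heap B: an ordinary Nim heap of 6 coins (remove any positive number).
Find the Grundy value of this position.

For heap A, compute g(0), g(1), … with moves {2, 7}:
k:     0  1  2  3  4  5  6  7  8  9 10 11 12
g(k):  0  0  1  1  0  0  1  1  2  0  0  1  1
So g(12) = 1.
Heap B is a plain Nim heap of size 6, so its Grundy value is 6.
By the Sprague-Grundy theorem, the Grundy value of a sum of independent games is the XOR of the component values.
Combined value = 1 ⊕ 6 = 7.

7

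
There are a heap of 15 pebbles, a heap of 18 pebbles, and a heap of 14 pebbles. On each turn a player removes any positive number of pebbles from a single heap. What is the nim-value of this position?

19

Compute the nim-sum pairwise:
15 ⊕ 18 = 29
29 ⊕ 14 = 19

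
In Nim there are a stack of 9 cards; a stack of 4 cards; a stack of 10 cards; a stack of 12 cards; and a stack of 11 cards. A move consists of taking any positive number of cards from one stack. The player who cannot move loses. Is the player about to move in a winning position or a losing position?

Losing position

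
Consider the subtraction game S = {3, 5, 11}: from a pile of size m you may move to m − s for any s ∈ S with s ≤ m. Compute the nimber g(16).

0

Grundy values for subtraction set {3, 5, 11}:
k:     0  1  2  3  4  5  6  7  8  9 10 11 12 13 14 15 16
g(k):  0  0  0  1  1  1  2  2  0  0  0  1  1  1  2  2  0
So g(16) = 0.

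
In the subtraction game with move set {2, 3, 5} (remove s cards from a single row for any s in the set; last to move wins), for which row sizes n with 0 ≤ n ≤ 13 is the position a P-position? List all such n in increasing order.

0, 1, 7, 8

Build the Grundy sequence with g(k) = mex{g(k−s) : s ∈ {2, 3, 5}, s ≤ k}:
k:     0  1  2  3  4  5  6  7  8  9 10 11 12 13
g(k):  0  0  1  1  2  2  3  0  0  1  1  2  2  3
The P-positions (g = 0) in 0..13 are 0, 1, 7, 8.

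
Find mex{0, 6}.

0 is in the set but 1 is not, so the mex is 1.

1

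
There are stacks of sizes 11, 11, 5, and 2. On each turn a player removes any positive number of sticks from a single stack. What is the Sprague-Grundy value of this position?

Bitwise XOR of the heap sizes:
  1011  (11)
  1011  (11)
  0101  (5)
  0010  (2)
  ----
  0111  (7)

7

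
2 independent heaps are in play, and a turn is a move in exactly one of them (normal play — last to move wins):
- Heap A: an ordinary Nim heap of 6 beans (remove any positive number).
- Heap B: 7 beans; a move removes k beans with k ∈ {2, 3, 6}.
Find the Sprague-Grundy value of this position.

7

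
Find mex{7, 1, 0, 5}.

2

The values 0, 1 are all present; 2 is the first non-negative integer missing from the set.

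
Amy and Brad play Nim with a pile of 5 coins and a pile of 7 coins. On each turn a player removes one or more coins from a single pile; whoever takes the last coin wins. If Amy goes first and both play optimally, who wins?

Amy wins

Compute the nim-sum pairwise:
5 ⊕ 7 = 2
The nim-sum is 2 ≠ 0, so this is an N-position: the player to move can win; Amy has a winning move.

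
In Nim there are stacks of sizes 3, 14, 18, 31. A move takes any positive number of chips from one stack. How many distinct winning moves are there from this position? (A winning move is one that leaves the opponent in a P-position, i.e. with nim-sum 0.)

0

Write each in binary and XOR column by column:
  00011  (3)
  01110  (14)
  10010  (18)
  11111  (31)
  -----
  00000  (0)
The nim-sum is already 0, so every move leaves a nonzero nim-sum — there are no winning moves.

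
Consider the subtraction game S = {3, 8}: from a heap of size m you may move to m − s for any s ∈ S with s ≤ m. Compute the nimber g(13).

Build the Grundy sequence with g(k) = mex{g(k−s) : s ∈ {3, 8}, s ≤ k}:
k:     0  1  2  3  4  5  6  7  8  9 10 11 12 13
g(k):  0  0  0  1  1  1  0  0  2  1  1  0  0  0
So g(13) = 0.

0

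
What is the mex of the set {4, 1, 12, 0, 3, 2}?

5

The values 0, 1, 2, 3, 4 are all present; 5 is the first non-negative integer missing from the set.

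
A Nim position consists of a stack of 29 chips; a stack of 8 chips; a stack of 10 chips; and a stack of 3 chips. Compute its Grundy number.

28

Nim-sum: 29 ^ 8 ^ 10 ^ 3 = 28.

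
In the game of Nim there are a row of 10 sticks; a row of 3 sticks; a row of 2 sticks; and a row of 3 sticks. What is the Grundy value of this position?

8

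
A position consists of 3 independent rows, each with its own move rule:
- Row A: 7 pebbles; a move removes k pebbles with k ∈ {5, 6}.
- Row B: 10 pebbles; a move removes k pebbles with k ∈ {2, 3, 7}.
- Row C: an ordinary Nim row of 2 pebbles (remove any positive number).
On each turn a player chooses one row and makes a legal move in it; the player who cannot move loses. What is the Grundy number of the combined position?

3

Build the Grundy sequence for row A with g(k) = mex{g(k−s) : s ∈ {5, 6}, s ≤ k}:
k:     0  1  2  3  4  5  6  7
g(k):  0  0  0  0  0  1  1  1
So g(7) = 1.
Grundy values for row B (subtraction set {2, 3, 7}):
k:     0  1  2  3  4  5  6  7  8  9 10
g(k):  0  0  1  1  2  0  0  1  1  2  0
So g(10) = 0.
Row C is a plain Nim row of size 2, so its Grundy value is 2.
By the Sprague-Grundy theorem, the Grundy value of a sum of independent games is the XOR of the component values.
Combined value = 1 XOR 0 XOR 2 = 3.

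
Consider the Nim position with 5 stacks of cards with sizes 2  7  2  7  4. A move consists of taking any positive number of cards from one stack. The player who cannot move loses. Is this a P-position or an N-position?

N-position

Nim-sum: 2 XOR 7 XOR 2 XOR 7 XOR 4 = 4.
The nim-sum is 4 ≠ 0, so this is an N-position: the player to move can win.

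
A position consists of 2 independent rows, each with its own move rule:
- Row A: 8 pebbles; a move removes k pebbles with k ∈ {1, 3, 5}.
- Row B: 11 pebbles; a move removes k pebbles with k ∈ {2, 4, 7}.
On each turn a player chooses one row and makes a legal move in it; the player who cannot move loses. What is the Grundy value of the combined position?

For row A, compute g(0), g(1), … with moves {1, 3, 5}:
g(0) = mex{} = 0
g(1) = mex{0} = 1
g(2) = mex{1} = 0
g(3) = mex{0} = 1
g(4) = mex{1} = 0
g(5) = mex{0} = 1
g(6) = mex{1} = 0
g(7) = mex{0} = 1
g(8) = mex{1} = 0
So g(8) = 0.
Build the Grundy sequence for row B with g(k) = mex{g(k−s) : s ∈ {2, 4, 7}, s ≤ k}:
k:     0  1  2  3  4  5  6  7  8  9 10 11
g(k):  0  0  1  1  2  2  0  3  1  0  2  1
So g(11) = 1.
By the Sprague-Grundy theorem, the Grundy value of a sum of independent games is the XOR of the component values.
Combined value = 0 ⊕ 1 = 1.

1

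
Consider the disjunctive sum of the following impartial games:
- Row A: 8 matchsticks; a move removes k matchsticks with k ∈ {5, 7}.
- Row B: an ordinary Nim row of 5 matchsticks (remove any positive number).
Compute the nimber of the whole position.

Build the Grundy sequence for row A with g(k) = mex{g(k−s) : s ∈ {5, 7}, s ≤ k}:
g(0) = mex{} = 0
g(1) = mex{} = 0
g(2) = mex{} = 0
g(3) = mex{} = 0
g(4) = mex{} = 0
g(5) = mex{0} = 1
g(6) = mex{0} = 1
g(7) = mex{0} = 1
g(8) = mex{0} = 1
So g(8) = 1.
Row B is a plain Nim row of size 5, so its Grundy value is 5.
By the Sprague-Grundy theorem, the Grundy value of a sum of independent games is the XOR of the component values.
Combined value = 1 ⊕ 5 = 4.

4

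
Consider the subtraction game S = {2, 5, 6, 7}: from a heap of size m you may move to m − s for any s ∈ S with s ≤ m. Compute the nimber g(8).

Build the Grundy sequence with g(k) = mex{g(k−s) : s ∈ {2, 5, 6, 7}, s ≤ k}:
k:     0  1  2  3  4  5  6  7  8
g(k):  0  0  1  1  0  2  1  3  2
So g(8) = 2.

2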